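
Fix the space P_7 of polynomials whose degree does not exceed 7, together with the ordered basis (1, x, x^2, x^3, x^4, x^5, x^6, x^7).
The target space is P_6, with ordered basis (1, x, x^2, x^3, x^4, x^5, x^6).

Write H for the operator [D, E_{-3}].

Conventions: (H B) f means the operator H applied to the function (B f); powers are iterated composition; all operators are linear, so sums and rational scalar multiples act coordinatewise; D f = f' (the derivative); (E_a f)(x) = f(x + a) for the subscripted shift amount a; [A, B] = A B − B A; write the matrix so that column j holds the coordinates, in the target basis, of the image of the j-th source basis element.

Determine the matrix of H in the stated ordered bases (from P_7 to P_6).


image of 1: 0
image of x: 0
image of x^2: 0
image of x^3: 0
image of x^4: 0
image of x^5: 0
image of x^6: 0
image of x^7: 0
each image's coordinates form column j of the matrix

the matrix is [[0, 0, 0, 0, 0, 0, 0, 0]; [0, 0, 0, 0, 0, 0, 0, 0]; [0, 0, 0, 0, 0, 0, 0, 0]; [0, 0, 0, 0, 0, 0, 0, 0]; [0, 0, 0, 0, 0, 0, 0, 0]; [0, 0, 0, 0, 0, 0, 0, 0]; [0, 0, 0, 0, 0, 0, 0, 0]] (rows listed top to bottom)


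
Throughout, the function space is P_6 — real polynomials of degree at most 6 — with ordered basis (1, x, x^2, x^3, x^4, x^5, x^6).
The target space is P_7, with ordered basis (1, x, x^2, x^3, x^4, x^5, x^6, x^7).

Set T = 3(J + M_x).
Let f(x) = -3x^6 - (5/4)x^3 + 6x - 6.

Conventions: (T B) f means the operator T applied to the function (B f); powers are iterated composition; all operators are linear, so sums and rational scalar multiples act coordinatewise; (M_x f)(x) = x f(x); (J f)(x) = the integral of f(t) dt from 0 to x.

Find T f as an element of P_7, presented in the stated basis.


g(x) = -(72/7)x^7 - (75/16)x^4 + 27x^2 - 36x

J f = -(3/7)x^7 - (5/16)x^4 + 3x^2 - 6x
M_x f = -3x^7 - (5/4)x^4 + 6x^2 - 6x
(J + M_x) f = -(24/7)x^7 - (25/16)x^4 + 9x^2 - 12x
(3(J + M_x)) f = -(72/7)x^7 - (75/16)x^4 + 27x^2 - 36x


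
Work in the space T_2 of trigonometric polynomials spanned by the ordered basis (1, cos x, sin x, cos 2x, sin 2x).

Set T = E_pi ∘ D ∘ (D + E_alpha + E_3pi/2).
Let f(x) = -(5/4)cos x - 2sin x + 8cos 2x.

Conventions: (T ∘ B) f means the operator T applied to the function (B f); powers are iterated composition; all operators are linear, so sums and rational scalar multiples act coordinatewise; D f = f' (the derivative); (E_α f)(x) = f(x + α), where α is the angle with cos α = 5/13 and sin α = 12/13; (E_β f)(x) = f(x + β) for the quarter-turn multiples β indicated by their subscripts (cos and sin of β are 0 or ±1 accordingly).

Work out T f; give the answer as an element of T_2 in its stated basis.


D f = -2cos x + (5/4)sin x - 16sin 2x
E_alpha f = -(121/52)cos x + (5/13)sin x - (952/169)cos 2x - (960/169)sin 2x
E_3pi/2 f = 2cos x - (5/4)sin x - 8cos 2x
(D + E_alpha + E_3pi/2) f = -(121/52)cos x + (5/13)sin x - (2304/169)cos 2x - (3664/169)sin 2x
D (D + E_alpha + E_3pi/2) f = (5/13)cos x + (121/52)sin x - (7328/169)cos 2x + (4608/169)sin 2x
E_pi D (D + E_alpha + E_3pi/2) f = -(5/13)cos x - (121/52)sin x - (7328/169)cos 2x + (4608/169)sin 2x

the result is g(x) = -(5/13)cos x - (121/52)sin x - (7328/169)cos 2x + (4608/169)sin 2x


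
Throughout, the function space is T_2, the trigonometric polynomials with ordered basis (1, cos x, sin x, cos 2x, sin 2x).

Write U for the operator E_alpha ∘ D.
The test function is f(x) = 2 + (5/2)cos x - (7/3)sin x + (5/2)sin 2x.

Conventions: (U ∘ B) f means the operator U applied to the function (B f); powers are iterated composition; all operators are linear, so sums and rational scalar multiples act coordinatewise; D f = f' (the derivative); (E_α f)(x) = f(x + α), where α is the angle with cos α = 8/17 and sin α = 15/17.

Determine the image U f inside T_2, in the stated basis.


the result is g(x) = -(337/102)cos x + (15/17)sin x - (805/289)cos 2x - (1200/289)sin 2x

D f = -(7/3)cos x - (5/2)sin x + 5cos 2x
E_alpha D f = -(337/102)cos x + (15/17)sin x - (805/289)cos 2x - (1200/289)sin 2x


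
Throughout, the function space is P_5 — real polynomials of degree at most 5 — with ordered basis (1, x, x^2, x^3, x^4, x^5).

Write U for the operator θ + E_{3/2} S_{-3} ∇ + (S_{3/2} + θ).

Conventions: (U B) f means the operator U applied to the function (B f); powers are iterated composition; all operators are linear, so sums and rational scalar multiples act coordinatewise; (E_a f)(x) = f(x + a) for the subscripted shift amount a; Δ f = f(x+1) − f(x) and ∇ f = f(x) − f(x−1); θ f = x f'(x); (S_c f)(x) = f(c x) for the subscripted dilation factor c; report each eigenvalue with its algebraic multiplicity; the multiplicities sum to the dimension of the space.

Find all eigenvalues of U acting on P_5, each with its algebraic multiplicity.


image of 1: 1
image of x: (7/2)x + 1
image of x^2: (25/4)x^2 - 6x - 10
image of x^3: (75/8)x^3 + 27x^2 + 90x + 301/4
image of x^4: (209/16)x^4 - 108x^3 - 540x^2 - 903x - 505
image of x^5: (563/32)x^5 + 405x^4 + 2700x^3 + (13545/2)x^2 + 7575x + 51001/16
the matrix is upper triangular; its diagonal is (1, 7/2, 25/4, 75/8, 209/16, 563/32)
for a triangular matrix the eigenvalues are the diagonal entries, with algebraic multiplicity their repetition count

λ = 1 (multiplicity 1), λ = 7/2 (multiplicity 1), λ = 25/4 (multiplicity 1), λ = 75/8 (multiplicity 1), λ = 209/16 (multiplicity 1), λ = 563/32 (multiplicity 1)


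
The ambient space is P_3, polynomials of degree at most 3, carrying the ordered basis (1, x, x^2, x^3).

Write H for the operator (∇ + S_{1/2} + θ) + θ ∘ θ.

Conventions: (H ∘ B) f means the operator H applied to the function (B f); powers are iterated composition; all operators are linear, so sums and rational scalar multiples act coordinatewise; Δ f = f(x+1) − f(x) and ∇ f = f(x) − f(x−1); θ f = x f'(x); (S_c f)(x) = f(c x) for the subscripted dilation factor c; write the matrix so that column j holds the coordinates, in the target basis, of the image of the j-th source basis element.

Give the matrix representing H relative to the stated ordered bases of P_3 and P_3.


the matrix is [[1, 1, -1, 1]; [0, 5/2, 2, -3]; [0, 0, 25/4, 3]; [0, 0, 0, 97/8]] (rows listed top to bottom)

image of 1: 1
image of x: (5/2)x + 1
image of x^2: (25/4)x^2 + 2x - 1
image of x^3: (97/8)x^3 + 3x^2 - 3x + 1
each image's coordinates form column j of the matrix


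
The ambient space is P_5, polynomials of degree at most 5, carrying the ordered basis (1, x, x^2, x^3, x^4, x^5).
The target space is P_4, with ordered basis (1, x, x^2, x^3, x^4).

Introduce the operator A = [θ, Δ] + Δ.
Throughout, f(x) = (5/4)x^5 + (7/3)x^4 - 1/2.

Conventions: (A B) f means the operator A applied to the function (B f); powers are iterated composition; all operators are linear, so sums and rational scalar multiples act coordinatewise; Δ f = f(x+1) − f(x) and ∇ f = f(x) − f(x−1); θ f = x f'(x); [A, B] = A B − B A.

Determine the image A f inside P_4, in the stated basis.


the image equals g(x) = -(25/2)x^3 - 39x^2 - (449/12)x - 12

Δ f = (25/4)x^4 + (131/6)x^3 + (53/2)x^2 + (187/12)x + 43/12
θ Δ f = 25x^4 + (131/2)x^3 + 53x^2 + (187/12)x
θ f = (25/4)x^5 + (28/3)x^4
Δ θ f = (125/4)x^4 + (599/6)x^3 + (237/2)x^2 + (823/12)x + 187/12
[θ, Δ] f = -(25/4)x^4 - (103/3)x^3 - (131/2)x^2 - 53x - 187/12
Δ f = (25/4)x^4 + (131/6)x^3 + (53/2)x^2 + (187/12)x + 43/12
([θ, Δ] + Δ) f = -(25/2)x^3 - 39x^2 - (449/12)x - 12


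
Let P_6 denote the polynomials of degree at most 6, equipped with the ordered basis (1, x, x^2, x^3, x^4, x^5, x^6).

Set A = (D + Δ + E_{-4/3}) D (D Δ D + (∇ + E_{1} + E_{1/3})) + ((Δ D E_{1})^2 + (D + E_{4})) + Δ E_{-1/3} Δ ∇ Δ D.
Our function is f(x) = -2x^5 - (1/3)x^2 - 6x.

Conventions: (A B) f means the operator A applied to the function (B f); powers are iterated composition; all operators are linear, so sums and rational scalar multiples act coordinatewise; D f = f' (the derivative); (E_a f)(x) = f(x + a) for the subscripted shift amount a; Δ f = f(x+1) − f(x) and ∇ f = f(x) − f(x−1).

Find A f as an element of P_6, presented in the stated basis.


D f = -10x^4 - (2/3)x - 6
Δ D f = -40x^3 - 60x^2 - 40x - 32/3
D Δ D f = -120x^2 - 120x - 40
∇ f = -10x^4 + 20x^3 - 20x^2 + (28/3)x - 23/3
E_{1} f = -2x^5 - 10x^4 - 20x^3 - (61/3)x^2 - (50/3)x - 25/3
E_{1/3} f = -2x^5 - (10/3)x^4 - (20/9)x^3 - (29/27)x^2 - (514/81)x - 497/243
(∇ + E_{1} + E_{1/3}) f = -4x^5 - (70/3)x^4 - (20/9)x^3 - (1118/27)x^2 - (1108/81)x - 4385/243
(D Δ D + (∇ + E_{1} + E_{1/3})) f = -4x^5 - (70/3)x^4 - (20/9)x^3 - (4358/27)x^2 - (10828/81)x - 14105/243
D (D Δ D + (∇ + E_{1} + E_{1/3})) f = -20x^4 - (280/3)x^3 - (20/3)x^2 - (8716/27)x - 10828/81
D D (D Δ D + (∇ + E_{1} + E_{1/3})) f = -80x^3 - 280x^2 - (40/3)x - 8716/27
Δ D (D Δ D + (∇ + E_{1} + E_{1/3})) f = -80x^3 - 400x^2 - (1120/3)x - 11956/27
E_{-4/3} D (D Δ D + (∇ + E_{1} + E_{1/3})) f = -20x^4 + (40/3)x^3 + (460/3)x^2 - (16556/27)x + 35876/81
(D + Δ + E_{-4/3}) D (D Δ D + (∇ + E_{1} + E_{1/3})) f = -20x^4 - (440/3)x^3 - (1580/3)x^2 - (26996/27)x - 26140/81
E_{1} f = -2x^5 - 10x^4 - 20x^3 - (61/3)x^2 - (50/3)x - 25/3
D E_{1} f = -10x^4 - 40x^3 - 60x^2 - (122/3)x - 50/3
Δ D E_{1} f = -40x^3 - 180x^2 - 280x - 452/3
E_{1} (Δ D E_{1}) f = -40x^3 - 300x^2 - 760x - 1952/3
D E_{1} (Δ D E_{1}) f = -120x^2 - 600x - 760
Δ D E_{1} (Δ D E_{1}) f = -240x - 720
D f = -10x^4 - (2/3)x - 6
E_{4} f = -2x^5 - 40x^4 - 320x^3 - (3841/3)x^2 - (7706/3)x - 6232/3
(D + E_{4}) f = -2x^5 - 50x^4 - 320x^3 - (3841/3)x^2 - (7708/3)x - 6250/3
((Δ D E_{1})^2 + (D + E_{4})) f = -2x^5 - 50x^4 - 320x^3 - (3841/3)x^2 - (8428/3)x - 8410/3
D f = -10x^4 - (2/3)x - 6
Δ D f = -40x^3 - 60x^2 - 40x - 32/3
∇ Δ D f = -120x^2 - 20
Δ ∇ Δ D f = -240x - 120
E_{-1/3} (Δ ∇ Δ) D f = -240x - 40
Δ E_{-1/3} (Δ ∇ Δ) D f = -240
((D + Δ + E_{-4/3}) D (D Δ D + (∇ + E_{1} + E_{1/3})) + ((Δ D E_{1})^2 + (D + E_{4})) + Δ E_{-1/3} Δ ∇ Δ D) f = -2x^5 - 70x^4 - (1400/3)x^3 - 1807x^2 - (102848/27)x - 272650/81

the image equals g(x) = -2x^5 - 70x^4 - (1400/3)x^3 - 1807x^2 - (102848/27)x - 272650/81


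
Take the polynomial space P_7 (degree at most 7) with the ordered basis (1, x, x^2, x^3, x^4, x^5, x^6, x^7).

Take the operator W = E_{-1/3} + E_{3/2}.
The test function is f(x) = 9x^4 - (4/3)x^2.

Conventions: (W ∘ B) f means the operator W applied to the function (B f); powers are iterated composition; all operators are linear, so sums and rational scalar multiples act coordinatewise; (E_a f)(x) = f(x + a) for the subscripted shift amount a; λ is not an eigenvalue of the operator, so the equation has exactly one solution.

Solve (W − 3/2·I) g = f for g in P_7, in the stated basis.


the image equals g(x) = 18x^4 - 168x^3 + (1990/3)x^2 - (10766/9)x + 21515/36

write g with unknown coordinates in the stated basis and equate coefficients in (W − 3/2·I) g = f
solving from the highest basis element down gives g = 18x^4 - 168x^3 + (1990/3)x^2 - (10766/9)x + 21515/36
check: W g = 36x^4 - 252x^3 + (2981/3)x^2 - (5383/3)x + 21515/24
so W g − 3/2·g = 9x^4 - (4/3)x^2 = f ✓


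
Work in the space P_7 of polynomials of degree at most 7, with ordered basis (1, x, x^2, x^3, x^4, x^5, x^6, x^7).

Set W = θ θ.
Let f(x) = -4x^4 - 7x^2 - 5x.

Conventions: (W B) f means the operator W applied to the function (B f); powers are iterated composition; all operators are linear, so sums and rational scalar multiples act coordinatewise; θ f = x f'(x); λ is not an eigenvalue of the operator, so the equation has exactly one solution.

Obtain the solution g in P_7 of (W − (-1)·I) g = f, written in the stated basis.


write g with unknown coordinates in the stated basis and equate coefficients in (W − (-1)·I) g = f
solving from the highest basis element down gives g = -(4/17)x^4 - (7/5)x^2 - (5/2)x
check: W g = -(64/17)x^4 - (28/5)x^2 - (5/2)x
so W g − (-1)·g = -4x^4 - 7x^2 - 5x = f ✓

g(x) = -(4/17)x^4 - (7/5)x^2 - (5/2)x


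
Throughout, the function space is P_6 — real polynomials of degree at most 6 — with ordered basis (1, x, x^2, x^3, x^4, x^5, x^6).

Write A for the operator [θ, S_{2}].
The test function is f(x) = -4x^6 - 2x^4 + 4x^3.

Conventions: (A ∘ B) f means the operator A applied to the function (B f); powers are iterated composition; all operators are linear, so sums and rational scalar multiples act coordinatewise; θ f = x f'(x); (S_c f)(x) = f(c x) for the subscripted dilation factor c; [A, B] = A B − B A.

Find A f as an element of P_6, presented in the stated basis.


the image equals g(x) = 0

S_{2} f = -256x^6 - 32x^4 + 32x^3
θ S_{2} f = -1536x^6 - 128x^4 + 96x^3
θ f = -24x^6 - 8x^4 + 12x^3
S_{2} θ f = -1536x^6 - 128x^4 + 96x^3
[θ, S_{2}] f = 0


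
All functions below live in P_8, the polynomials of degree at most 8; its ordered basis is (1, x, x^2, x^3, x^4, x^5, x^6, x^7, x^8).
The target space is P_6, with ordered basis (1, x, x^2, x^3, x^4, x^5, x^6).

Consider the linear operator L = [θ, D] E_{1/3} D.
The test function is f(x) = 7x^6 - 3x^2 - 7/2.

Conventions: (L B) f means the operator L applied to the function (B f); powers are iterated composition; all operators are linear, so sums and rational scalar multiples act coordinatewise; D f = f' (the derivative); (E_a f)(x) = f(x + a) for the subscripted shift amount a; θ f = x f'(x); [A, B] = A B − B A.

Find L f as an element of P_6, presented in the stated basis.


D f = 42x^5 - 6x
E_{1/3} D f = 42x^5 + 70x^4 + (140/3)x^3 + (140/9)x^2 - (92/27)x - 148/81
D E_{1/3} D f = 210x^4 + 280x^3 + 140x^2 + (280/9)x - 92/27
θ D E_{1/3} D f = 840x^4 + 840x^3 + 280x^2 + (280/9)x
θ E_{1/3} D f = 210x^5 + 280x^4 + 140x^3 + (280/9)x^2 - (92/27)x
D θ E_{1/3} D f = 1050x^4 + 1120x^3 + 420x^2 + (560/9)x - 92/27
[θ, D] E_{1/3} D f = -210x^4 - 280x^3 - 140x^2 - (280/9)x + 92/27

the image equals g(x) = -210x^4 - 280x^3 - 140x^2 - (280/9)x + 92/27


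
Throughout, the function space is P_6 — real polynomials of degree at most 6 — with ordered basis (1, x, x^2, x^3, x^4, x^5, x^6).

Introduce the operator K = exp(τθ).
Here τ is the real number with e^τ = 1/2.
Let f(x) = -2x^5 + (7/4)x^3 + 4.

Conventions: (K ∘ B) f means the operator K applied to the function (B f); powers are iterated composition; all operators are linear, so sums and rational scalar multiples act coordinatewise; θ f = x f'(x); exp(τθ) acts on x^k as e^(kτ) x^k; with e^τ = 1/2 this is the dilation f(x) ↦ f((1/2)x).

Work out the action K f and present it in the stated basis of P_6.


exp(τθ) x^k = e^(kτ) x^k; with e^τ = 1/2 this sends x^k to (1/2)^k x^k
x^3 ↦ 1/8 x^3
x^5 ↦ 1/32 x^5
applying this coordinatewise to f: exp(τθ) f = -(1/16)x^5 + (7/32)x^3 + 4

the image equals g(x) = -(1/16)x^5 + (7/32)x^3 + 4


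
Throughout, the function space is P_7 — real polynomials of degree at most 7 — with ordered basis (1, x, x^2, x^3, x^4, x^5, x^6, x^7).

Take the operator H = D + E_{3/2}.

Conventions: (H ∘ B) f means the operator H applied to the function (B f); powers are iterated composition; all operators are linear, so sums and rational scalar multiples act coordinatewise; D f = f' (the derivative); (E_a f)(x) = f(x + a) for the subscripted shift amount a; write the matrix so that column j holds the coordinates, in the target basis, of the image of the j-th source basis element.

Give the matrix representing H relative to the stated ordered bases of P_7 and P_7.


the matrix is [[1, 5/2, 9/4, 27/8, 81/16, 243/32, 729/64, 2187/128]; [0, 1, 5, 27/4, 27/2, 405/16, 729/16, 5103/64]; [0, 0, 1, 15/2, 27/2, 135/4, 1215/16, 5103/32]; [0, 0, 0, 1, 10, 45/2, 135/2, 2835/16]; [0, 0, 0, 0, 1, 25/2, 135/4, 945/8]; [0, 0, 0, 0, 0, 1, 15, 189/4]; [0, 0, 0, 0, 0, 0, 1, 35/2]; [0, 0, 0, 0, 0, 0, 0, 1]] (rows listed top to bottom)

image of 1: 1
image of x: x + 5/2
image of x^2: x^2 + 5x + 9/4
image of x^3: x^3 + (15/2)x^2 + (27/4)x + 27/8
image of x^4: x^4 + 10x^3 + (27/2)x^2 + (27/2)x + 81/16
image of x^5: x^5 + (25/2)x^4 + (45/2)x^3 + (135/4)x^2 + (405/16)x + 243/32
image of x^6: x^6 + 15x^5 + (135/4)x^4 + (135/2)x^3 + (1215/16)x^2 + (729/16)x + 729/64
image of x^7: x^7 + (35/2)x^6 + (189/4)x^5 + (945/8)x^4 + (2835/16)x^3 + (5103/32)x^2 + (5103/64)x + 2187/128
each image's coordinates form column j of the matrix


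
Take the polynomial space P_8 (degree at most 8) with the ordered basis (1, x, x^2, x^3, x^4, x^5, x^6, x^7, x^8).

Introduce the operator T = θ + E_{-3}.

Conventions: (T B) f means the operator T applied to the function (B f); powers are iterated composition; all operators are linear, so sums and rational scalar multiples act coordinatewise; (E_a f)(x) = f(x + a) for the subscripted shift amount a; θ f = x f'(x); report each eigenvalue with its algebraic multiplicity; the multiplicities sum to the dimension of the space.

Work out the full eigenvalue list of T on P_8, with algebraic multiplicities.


λ = 1 (multiplicity 1), λ = 2 (multiplicity 1), λ = 3 (multiplicity 1), λ = 4 (multiplicity 1), λ = 5 (multiplicity 1), λ = 6 (multiplicity 1), λ = 7 (multiplicity 1), λ = 8 (multiplicity 1), λ = 9 (multiplicity 1)

image of 1: 1
image of x: 2x - 3
image of x^2: 3x^2 - 6x + 9
image of x^3: 4x^3 - 9x^2 + 27x - 27
image of x^4: 5x^4 - 12x^3 + 54x^2 - 108x + 81
image of x^5: 6x^5 - 15x^4 + 90x^3 - 270x^2 + 405x - 243
image of x^6: 7x^6 - 18x^5 + 135x^4 - 540x^3 + 1215x^2 - 1458x + 729
image of x^7: 8x^7 - 21x^6 + 189x^5 - 945x^4 + 2835x^3 - 5103x^2 + 5103x - 2187
image of x^8: 9x^8 - 24x^7 + 252x^6 - 1512x^5 + 5670x^4 - 13608x^3 + 20412x^2 - 17496x + 6561
the matrix is upper triangular; its diagonal is (1, 2, 3, 4, 5, 6, 7, 8, 9)
for a triangular matrix the eigenvalues are the diagonal entries, with algebraic multiplicity their repetition count


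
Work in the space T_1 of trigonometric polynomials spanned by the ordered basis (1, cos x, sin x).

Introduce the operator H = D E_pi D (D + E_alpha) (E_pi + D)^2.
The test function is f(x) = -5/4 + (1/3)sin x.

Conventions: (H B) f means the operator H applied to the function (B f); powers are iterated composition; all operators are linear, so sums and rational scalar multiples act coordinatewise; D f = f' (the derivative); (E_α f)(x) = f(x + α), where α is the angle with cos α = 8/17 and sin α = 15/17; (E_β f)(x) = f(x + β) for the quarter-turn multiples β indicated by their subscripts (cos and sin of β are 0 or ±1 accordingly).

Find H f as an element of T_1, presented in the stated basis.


E_pi f = -5/4 - (1/3)sin x
D f = (1/3)cos x
(E_pi + D) f = -5/4 + (1/3)cos x - (1/3)sin x
E_pi (E_pi + D) f = -5/4 - (1/3)cos x + (1/3)sin x
D (E_pi + D) f = -(1/3)cos x - (1/3)sin x
(E_pi + D) (E_pi + D) f = -5/4 - (2/3)cos x
D (E_pi + D)^2 f = (2/3)sin x
E_alpha (E_pi + D)^2 f = -5/4 - (16/51)cos x + (10/17)sin x
(D + E_alpha) (E_pi + D)^2 f = -5/4 - (16/51)cos x + (64/51)sin x
D (D + E_alpha) (E_pi + D)^2 f = (64/51)cos x + (16/51)sin x
E_pi D (D + E_alpha) (E_pi + D)^2 f = -(64/51)cos x - (16/51)sin x
D (E_pi D) (D + E_alpha) (E_pi + D)^2 f = -(16/51)cos x + (64/51)sin x

the result is g(x) = -(16/51)cos x + (64/51)sin x


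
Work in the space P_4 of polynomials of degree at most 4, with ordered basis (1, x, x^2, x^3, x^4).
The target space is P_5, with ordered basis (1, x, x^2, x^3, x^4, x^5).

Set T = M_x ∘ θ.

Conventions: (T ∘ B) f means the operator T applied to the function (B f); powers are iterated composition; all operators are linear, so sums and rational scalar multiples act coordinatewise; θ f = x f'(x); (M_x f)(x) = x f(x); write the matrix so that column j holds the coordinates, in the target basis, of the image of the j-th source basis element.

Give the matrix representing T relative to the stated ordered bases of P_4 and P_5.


the matrix is [[0, 0, 0, 0, 0]; [0, 0, 0, 0, 0]; [0, 1, 0, 0, 0]; [0, 0, 2, 0, 0]; [0, 0, 0, 3, 0]; [0, 0, 0, 0, 4]] (rows listed top to bottom)

image of 1: 0
image of x: x^2
image of x^2: 2x^3
image of x^3: 3x^4
image of x^4: 4x^5
each image's coordinates form column j of the matrix


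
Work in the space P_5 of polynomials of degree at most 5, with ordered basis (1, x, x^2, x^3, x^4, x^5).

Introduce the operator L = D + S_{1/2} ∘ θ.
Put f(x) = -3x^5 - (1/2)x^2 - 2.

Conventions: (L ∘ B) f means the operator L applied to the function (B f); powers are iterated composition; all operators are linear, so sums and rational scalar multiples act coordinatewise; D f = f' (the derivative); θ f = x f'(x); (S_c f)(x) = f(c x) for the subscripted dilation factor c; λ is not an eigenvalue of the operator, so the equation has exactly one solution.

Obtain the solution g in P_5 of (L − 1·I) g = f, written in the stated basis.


g(x) = (32/9)x^5 + (640/27)x^4 + (4096/27)x^3 + (8201/9)x^2 + (32804/9)x + 32822/9

write g with unknown coordinates in the stated basis and equate coefficients in (L − 1·I) g = f
solving from the highest basis element down gives g = (32/9)x^5 + (640/27)x^4 + (4096/27)x^3 + (8201/9)x^2 + (32804/9)x + 32822/9
check: L g = (5/9)x^5 + (640/27)x^4 + (4096/27)x^3 + (16393/18)x^2 + (32804/9)x + 32804/9
so L g − 1·g = -3x^5 - (1/2)x^2 - 2 = f ✓


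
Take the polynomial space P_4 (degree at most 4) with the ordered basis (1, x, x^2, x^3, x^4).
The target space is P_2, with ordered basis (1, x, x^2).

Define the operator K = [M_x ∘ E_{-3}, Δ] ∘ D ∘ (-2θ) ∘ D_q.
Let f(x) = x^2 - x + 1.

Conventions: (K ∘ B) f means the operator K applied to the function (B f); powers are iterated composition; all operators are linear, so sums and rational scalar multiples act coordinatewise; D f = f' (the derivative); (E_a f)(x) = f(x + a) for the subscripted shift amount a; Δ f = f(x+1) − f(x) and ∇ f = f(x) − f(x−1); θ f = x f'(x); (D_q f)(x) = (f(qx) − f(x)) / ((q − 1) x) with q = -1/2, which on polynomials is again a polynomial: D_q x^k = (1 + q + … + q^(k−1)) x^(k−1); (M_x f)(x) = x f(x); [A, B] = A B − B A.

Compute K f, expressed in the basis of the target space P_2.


D_q f = (1/2)x - 1
θ D_q f = (1/2)x
(-2θ) D_q f = -x
D (-2θ) D_q f = -1
Δ (D ∘ (-2θ)) D_q f = 0
E_{-3} Δ (D ∘ (-2θ)) D_q f = 0
M_x E_{-3} Δ (D ∘ (-2θ)) D_q f = 0
E_{-3} (D ∘ (-2θ)) D_q f = -1
M_x E_{-3} (D ∘ (-2θ)) D_q f = -x
Δ (M_x ∘ E_{-3}) (D ∘ (-2θ)) D_q f = -1
[M_x ∘ E_{-3}, Δ] (D ∘ (-2θ)) D_q f = 1

the image equals g(x) = 1


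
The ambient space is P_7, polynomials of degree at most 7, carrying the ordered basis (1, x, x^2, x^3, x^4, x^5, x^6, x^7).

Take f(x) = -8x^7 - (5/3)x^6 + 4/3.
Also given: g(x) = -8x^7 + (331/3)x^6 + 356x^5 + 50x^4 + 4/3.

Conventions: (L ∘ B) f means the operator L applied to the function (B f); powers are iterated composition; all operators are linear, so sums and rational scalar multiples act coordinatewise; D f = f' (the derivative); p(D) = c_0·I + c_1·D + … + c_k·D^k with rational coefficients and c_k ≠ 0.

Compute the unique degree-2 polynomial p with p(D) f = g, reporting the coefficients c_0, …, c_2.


D^0 f = -8x^7 - (5/3)x^6 + 4/3
D^1 f = -56x^6 - 10x^5
D^2 f = -336x^5 - 50x^4
matching coefficients of g against c_0 f + c_1 Df + … from the top degree down determines the c_i
solution: c_0 = 1, c_1 = -2, c_2 = -1

c_0 = 1, c_1 = -2, c_2 = -1


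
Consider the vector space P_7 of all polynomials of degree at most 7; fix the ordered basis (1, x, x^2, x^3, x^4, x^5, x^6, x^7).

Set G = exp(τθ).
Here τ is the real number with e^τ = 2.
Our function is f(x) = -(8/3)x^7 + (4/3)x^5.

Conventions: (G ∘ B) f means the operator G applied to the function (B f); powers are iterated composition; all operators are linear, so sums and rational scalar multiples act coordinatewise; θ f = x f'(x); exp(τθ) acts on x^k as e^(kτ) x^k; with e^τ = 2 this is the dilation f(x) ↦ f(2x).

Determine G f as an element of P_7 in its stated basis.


exp(τθ) x^k = e^(kτ) x^k; with e^τ = 2 this sends x^k to 2^k x^k
x^5 ↦ 32 x^5
x^7 ↦ 128 x^7
applying this coordinatewise to f: exp(τθ) f = -(1024/3)x^7 + (128/3)x^5

the result is g(x) = -(1024/3)x^7 + (128/3)x^5


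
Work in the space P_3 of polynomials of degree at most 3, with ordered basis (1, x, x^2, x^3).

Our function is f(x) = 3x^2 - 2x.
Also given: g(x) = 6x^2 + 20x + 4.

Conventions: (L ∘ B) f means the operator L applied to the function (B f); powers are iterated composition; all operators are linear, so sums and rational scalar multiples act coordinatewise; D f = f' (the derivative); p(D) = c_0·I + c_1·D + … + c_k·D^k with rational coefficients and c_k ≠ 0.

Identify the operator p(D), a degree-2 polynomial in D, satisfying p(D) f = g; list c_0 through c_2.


p(D) = 2·I + 4·D + 2·D^2, i.e. c_0 = 2, c_1 = 4, c_2 = 2

D^0 f = 3x^2 - 2x
D^1 f = 6x - 2
D^2 f = 6
matching coefficients of g against c_0 f + c_1 Df + … from the top degree down determines the c_i
solution: c_0 = 2, c_1 = 4, c_2 = 2


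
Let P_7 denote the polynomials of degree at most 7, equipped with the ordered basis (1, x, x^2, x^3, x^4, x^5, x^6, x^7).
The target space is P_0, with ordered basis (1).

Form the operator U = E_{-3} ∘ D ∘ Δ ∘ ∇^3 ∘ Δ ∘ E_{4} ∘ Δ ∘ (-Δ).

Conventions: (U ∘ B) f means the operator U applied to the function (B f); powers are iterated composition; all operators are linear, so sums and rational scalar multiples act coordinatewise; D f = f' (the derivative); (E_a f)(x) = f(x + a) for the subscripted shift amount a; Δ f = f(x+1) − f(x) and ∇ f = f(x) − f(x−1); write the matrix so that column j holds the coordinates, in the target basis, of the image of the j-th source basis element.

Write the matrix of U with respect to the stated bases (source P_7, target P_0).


image of 1: 0
image of x: 0
image of x^2: 0
image of x^3: 0
image of x^4: 0
image of x^5: 0
image of x^6: 0
image of x^7: 0
each image's coordinates form column j of the matrix

the matrix is [[0, 0, 0, 0, 0, 0, 0, 0]] (rows listed top to bottom)


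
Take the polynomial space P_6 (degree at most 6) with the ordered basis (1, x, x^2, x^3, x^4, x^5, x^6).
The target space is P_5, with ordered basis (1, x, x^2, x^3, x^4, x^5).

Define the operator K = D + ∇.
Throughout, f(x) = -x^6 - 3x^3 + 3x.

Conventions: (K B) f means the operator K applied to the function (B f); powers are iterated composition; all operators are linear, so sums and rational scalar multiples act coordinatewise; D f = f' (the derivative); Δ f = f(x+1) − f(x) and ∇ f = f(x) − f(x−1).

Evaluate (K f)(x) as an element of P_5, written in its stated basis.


D f = -6x^5 - 9x^2 + 3
∇ f = -6x^5 + 15x^4 - 20x^3 + 6x^2 + 3x + 1
(D + ∇) f = -12x^5 + 15x^4 - 20x^3 - 3x^2 + 3x + 4

g(x) = -12x^5 + 15x^4 - 20x^3 - 3x^2 + 3x + 4


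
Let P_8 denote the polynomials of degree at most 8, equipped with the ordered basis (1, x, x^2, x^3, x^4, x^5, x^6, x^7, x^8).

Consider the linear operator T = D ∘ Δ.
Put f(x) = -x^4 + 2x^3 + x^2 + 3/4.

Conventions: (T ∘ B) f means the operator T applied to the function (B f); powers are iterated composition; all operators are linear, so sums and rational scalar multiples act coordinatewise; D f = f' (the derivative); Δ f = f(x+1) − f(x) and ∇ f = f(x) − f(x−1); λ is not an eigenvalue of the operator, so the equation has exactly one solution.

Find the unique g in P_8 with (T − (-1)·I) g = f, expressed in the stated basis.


write g with unknown coordinates in the stated basis and equate coefficients in (T − (-1)·I) g = f
solving from the highest basis element down gives g = -x^4 + 2x^3 + 13x^2 - 109/4
check: T g = -12x^2 + 28
so T g − (-1)·g = -x^4 + 2x^3 + x^2 + 3/4 = f ✓

g(x) = -x^4 + 2x^3 + 13x^2 - 109/4


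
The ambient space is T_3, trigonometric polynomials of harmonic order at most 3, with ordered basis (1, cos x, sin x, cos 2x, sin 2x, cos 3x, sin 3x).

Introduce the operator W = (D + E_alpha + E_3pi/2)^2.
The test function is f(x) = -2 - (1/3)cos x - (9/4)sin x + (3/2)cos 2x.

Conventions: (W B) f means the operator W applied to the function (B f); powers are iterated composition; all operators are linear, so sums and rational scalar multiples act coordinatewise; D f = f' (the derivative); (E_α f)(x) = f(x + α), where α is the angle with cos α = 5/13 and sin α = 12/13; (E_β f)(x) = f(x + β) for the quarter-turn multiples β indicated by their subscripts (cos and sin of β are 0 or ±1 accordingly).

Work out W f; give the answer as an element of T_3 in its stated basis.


D f = -(9/4)cos x + (1/3)sin x - 3sin 2x
E_alpha f = -2 - (86/39)cos x - (29/52)sin x - (357/338)cos 2x - (180/169)sin 2x
E_3pi/2 f = -2 + (9/4)cos x - (1/3)sin x - (3/2)cos 2x
(D + E_alpha + E_3pi/2) f = -4 - (86/39)cos x - (29/52)sin x - (432/169)cos 2x - (687/169)sin 2x
D (D + E_alpha + E_3pi/2) f = -(29/52)cos x + (86/39)sin x - (1374/169)cos 2x + (864/169)sin 2x
E_alpha (D + E_alpha + E_3pi/2) f = -4 - (691/507)cos x + (1231/676)sin x - (31032/28561)cos 2x + (133593/28561)sin 2x
E_3pi/2 (D + E_alpha + E_3pi/2) f = -4 + (29/52)cos x - (86/39)sin x + (432/169)cos 2x + (687/169)sin 2x
(D + E_alpha + E_3pi/2) (D + E_alpha + E_3pi/2) f = -8 - (691/507)cos x + (1231/676)sin x - (190230/28561)cos 2x + (395712/28561)sin 2x

the image equals g(x) = -8 - (691/507)cos x + (1231/676)sin x - (190230/28561)cos 2x + (395712/28561)sin 2x


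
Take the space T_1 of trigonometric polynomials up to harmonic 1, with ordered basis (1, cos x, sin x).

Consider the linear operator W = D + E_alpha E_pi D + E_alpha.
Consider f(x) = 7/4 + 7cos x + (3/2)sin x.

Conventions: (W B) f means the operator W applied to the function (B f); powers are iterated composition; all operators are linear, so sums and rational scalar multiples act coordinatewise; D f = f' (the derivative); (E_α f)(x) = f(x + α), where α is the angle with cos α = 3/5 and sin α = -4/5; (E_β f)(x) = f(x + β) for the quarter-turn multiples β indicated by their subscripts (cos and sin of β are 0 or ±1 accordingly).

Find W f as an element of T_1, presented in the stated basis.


D f = (3/2)cos x - 7sin x
D f = (3/2)cos x - 7sin x
E_pi D f = -(3/2)cos x + 7sin x
E_alpha E_pi D f = -(13/2)cos x + 3sin x
E_alpha f = 7/4 + 3cos x + (13/2)sin x
(D + E_alpha E_pi D + E_alpha) f = 7/4 - 2cos x + (5/2)sin x

g(x) = 7/4 - 2cos x + (5/2)sin x


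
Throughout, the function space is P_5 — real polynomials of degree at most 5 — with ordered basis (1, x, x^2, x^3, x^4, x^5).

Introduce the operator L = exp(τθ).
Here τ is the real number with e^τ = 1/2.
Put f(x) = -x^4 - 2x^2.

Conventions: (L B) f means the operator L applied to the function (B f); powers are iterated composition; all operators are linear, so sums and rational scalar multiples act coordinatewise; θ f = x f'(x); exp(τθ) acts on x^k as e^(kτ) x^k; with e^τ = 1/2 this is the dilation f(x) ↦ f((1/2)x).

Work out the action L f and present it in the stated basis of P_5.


exp(τθ) x^k = e^(kτ) x^k; with e^τ = 1/2 this sends x^k to (1/2)^k x^k
x^2 ↦ 1/4 x^2
x^4 ↦ 1/16 x^4
applying this coordinatewise to f: exp(τθ) f = -(1/16)x^4 - (1/2)x^2

the result is g(x) = -(1/16)x^4 - (1/2)x^2


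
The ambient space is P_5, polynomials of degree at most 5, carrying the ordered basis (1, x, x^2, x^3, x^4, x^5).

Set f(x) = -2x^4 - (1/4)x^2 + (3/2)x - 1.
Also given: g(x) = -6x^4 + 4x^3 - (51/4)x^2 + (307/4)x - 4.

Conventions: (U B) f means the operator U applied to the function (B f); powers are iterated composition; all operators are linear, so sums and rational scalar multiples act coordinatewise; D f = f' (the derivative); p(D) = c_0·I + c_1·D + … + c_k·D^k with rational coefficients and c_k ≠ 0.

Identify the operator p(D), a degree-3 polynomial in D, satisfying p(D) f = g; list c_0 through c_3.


D^0 f = -2x^4 - (1/4)x^2 + (3/2)x - 1
D^1 f = -8x^3 - (1/2)x + 3/2
D^2 f = -24x^2 - 1/2
D^3 f = -48x
matching coefficients of g against c_0 f + c_1 Df + … from the top degree down determines the c_i
solution: c_0 = 3, c_1 = -1/2, c_2 = 1/2, c_3 = -3/2

c_0 = 3, c_1 = -1/2, c_2 = 1/2, c_3 = -3/2


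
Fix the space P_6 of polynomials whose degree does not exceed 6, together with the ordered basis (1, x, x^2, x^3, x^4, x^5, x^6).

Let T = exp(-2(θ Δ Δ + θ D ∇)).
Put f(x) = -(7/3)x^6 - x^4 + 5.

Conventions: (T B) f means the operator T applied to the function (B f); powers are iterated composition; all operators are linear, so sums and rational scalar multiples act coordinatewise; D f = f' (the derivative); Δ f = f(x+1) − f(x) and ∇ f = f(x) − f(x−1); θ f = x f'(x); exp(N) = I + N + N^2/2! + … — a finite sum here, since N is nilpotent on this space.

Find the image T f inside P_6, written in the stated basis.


the result is g(x) = -(7/3)x^6 + 1119x^4 + 840x^3 - 51144x^2 - 22796x + 5

order-1 term: 1120x^4 + 840x^3 + 2616x^2 + 724x
order-2 term: -53760x^2 - 23520x
the series for exp(-2(θ Δ Δ + θ D ∇)) f terminates at order 2
exp(-2(θ Δ Δ + θ D ∇)) f = -(7/3)x^6 + 1119x^4 + 840x^3 - 51144x^2 - 22796x + 5


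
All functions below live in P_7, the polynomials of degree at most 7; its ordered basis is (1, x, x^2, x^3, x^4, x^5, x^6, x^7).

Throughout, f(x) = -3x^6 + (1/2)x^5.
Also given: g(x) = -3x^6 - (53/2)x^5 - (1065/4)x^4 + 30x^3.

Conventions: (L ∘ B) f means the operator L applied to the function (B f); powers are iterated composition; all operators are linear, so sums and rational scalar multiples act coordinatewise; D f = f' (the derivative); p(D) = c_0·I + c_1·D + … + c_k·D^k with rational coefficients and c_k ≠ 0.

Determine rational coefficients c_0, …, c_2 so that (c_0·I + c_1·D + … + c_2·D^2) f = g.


c_0 = 1, c_1 = 3/2, c_2 = 3

D^0 f = -3x^6 + (1/2)x^5
D^1 f = -18x^5 + (5/2)x^4
D^2 f = -90x^4 + 10x^3
matching coefficients of g against c_0 f + c_1 Df + … from the top degree down determines the c_i
solution: c_0 = 1, c_1 = 3/2, c_2 = 3


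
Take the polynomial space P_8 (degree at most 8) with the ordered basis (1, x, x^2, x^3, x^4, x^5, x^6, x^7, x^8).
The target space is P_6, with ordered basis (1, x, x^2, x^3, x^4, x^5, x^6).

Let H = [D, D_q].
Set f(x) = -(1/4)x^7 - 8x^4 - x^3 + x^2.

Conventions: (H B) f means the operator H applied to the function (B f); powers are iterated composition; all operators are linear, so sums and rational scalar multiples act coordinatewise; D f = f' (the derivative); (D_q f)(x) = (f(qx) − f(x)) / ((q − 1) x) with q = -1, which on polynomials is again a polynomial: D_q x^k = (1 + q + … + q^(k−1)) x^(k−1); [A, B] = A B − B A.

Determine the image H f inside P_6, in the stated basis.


D_q f = -(1/4)x^6 - x^2
D D_q f = -(3/2)x^5 - 2x
D f = -(7/4)x^6 - 32x^3 - 3x^2 + 2x
D_q D f = -32x^2 + 2
[D, D_q] f = -(3/2)x^5 + 32x^2 - 2x - 2

the image equals g(x) = -(3/2)x^5 + 32x^2 - 2x - 2


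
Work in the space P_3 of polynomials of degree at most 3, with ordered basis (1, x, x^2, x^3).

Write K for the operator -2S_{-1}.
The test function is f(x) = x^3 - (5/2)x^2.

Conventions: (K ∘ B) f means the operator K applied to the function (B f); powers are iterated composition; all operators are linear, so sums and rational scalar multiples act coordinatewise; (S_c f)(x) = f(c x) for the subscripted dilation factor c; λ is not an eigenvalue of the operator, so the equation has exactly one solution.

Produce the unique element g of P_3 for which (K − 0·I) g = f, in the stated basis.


the image equals g(x) = (1/2)x^3 + (5/4)x^2

write g with unknown coordinates in the stated basis and equate coefficients in (K − 0·I) g = f
solving from the highest basis element down gives g = (1/2)x^3 + (5/4)x^2
check: K g = x^3 - (5/2)x^2
so K g − 0·g = x^3 - (5/2)x^2 = f ✓


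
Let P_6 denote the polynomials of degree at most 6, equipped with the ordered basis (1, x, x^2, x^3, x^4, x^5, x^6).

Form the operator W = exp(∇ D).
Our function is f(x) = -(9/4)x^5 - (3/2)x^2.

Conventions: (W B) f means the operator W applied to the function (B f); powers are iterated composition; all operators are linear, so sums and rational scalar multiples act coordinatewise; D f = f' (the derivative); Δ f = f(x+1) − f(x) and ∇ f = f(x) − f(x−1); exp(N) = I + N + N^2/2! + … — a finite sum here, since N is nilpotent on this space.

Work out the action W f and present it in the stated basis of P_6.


order-1 term: -45x^3 + (135/2)x^2 - 45x + 33/4
order-2 term: -135x + 135
the series for exp(∇ D) f terminates at order 2
exp(∇ D) f = -(9/4)x^5 - 45x^3 + 66x^2 - 180x + 573/4

the result is g(x) = -(9/4)x^5 - 45x^3 + 66x^2 - 180x + 573/4


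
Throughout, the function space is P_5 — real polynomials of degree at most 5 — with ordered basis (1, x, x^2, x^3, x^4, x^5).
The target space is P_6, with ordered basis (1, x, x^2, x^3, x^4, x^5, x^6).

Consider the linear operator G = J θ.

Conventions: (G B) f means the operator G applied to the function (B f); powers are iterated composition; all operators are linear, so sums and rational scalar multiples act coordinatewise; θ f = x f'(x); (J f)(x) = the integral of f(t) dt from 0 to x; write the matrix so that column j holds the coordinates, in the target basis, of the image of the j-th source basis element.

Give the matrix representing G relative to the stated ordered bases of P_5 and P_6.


the matrix is [[0, 0, 0, 0, 0, 0]; [0, 0, 0, 0, 0, 0]; [0, 1/2, 0, 0, 0, 0]; [0, 0, 2/3, 0, 0, 0]; [0, 0, 0, 3/4, 0, 0]; [0, 0, 0, 0, 4/5, 0]; [0, 0, 0, 0, 0, 5/6]] (rows listed top to bottom)

image of 1: 0
image of x: (1/2)x^2
image of x^2: (2/3)x^3
image of x^3: (3/4)x^4
image of x^4: (4/5)x^5
image of x^5: (5/6)x^6
each image's coordinates form column j of the matrix


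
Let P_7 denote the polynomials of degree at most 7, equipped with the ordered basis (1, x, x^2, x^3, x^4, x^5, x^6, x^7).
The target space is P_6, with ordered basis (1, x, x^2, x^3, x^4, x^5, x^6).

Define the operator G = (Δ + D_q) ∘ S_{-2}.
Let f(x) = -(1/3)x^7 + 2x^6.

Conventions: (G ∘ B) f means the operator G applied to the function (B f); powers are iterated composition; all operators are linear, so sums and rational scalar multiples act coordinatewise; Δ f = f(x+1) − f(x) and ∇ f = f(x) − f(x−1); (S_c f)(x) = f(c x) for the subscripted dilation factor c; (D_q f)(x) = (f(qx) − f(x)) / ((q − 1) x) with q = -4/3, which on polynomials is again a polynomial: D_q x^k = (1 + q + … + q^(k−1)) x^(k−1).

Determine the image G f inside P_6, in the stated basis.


S_{-2} f = (128/3)x^7 + 128x^6
Δ S_{-2} f = (896/3)x^6 + 1664x^5 + (10240/3)x^4 + (12160/3)x^3 + 2816x^2 + (3200/3)x + 512/3
D_q S_{-2} f = (339584/2187)x^6 - (61568/243)x^5
(Δ + D_q) S_{-2} f = (992768/2187)x^6 + (342784/243)x^5 + (10240/3)x^4 + (12160/3)x^3 + 2816x^2 + (3200/3)x + 512/3

the result is g(x) = (992768/2187)x^6 + (342784/243)x^5 + (10240/3)x^4 + (12160/3)x^3 + 2816x^2 + (3200/3)x + 512/3


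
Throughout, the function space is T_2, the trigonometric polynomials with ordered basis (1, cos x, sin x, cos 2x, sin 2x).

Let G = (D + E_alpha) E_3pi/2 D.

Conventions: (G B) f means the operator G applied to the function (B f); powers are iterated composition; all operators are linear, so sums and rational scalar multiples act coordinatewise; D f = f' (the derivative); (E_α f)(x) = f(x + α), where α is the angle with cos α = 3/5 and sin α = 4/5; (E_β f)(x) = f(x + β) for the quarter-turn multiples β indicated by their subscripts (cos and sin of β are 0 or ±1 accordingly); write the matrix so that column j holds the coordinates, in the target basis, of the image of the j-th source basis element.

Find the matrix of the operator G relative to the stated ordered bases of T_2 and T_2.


the matrix is [[0, 0, 0, 0, 0]; [0, 3/5, 9/5, 0, 0]; [0, -9/5, 3/5, 0, 0]; [0, 0, 0, 148/25, 14/25]; [0, 0, 0, -14/25, 148/25]] (rows listed top to bottom)

image of 1: 0
image of cos x: (3/5)cos x - (9/5)sin x
image of sin x: (9/5)cos x + (3/5)sin x
image of cos 2x: (148/25)cos 2x - (14/25)sin 2x
image of sin 2x: (14/25)cos 2x + (148/25)sin 2x
each image's coordinates form column j of the matrix


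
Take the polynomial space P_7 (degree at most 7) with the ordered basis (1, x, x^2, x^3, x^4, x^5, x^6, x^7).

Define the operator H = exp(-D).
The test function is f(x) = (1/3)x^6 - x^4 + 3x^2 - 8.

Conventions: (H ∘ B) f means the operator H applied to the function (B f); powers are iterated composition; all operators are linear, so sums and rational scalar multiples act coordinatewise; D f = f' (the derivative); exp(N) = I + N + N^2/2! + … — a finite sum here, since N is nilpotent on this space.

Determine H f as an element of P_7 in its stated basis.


order-1 term: -2x^5 + 4x^3 - 6x
order-2 term: 5x^4 - 6x^2 + 3
order-3 term: -(20/3)x^3 + 4x
order-4 term: 5x^2 - 1
order-5 term: -2x
order-6 term: 1/3
the series for exp(-D) f terminates at order 6
exp(-D) f = (1/3)x^6 - 2x^5 + 4x^4 - (8/3)x^3 + 2x^2 - 4x - 17/3

the result is g(x) = (1/3)x^6 - 2x^5 + 4x^4 - (8/3)x^3 + 2x^2 - 4x - 17/3
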